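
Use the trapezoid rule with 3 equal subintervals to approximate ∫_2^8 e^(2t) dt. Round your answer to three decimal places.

Δt = (8 − 2)/3 = 2.
f(2) ≈ 54.598, f(4) ≈ 2980.958, f(6) ≈ 162754.791, f(8) ≈ 8886110.521.
T_3 = (Δt/2)·[f(t_0) + 2f(t_1) + 2f(t_2) + f(t_3)].
Sum ≈ 9217636.617.

9217636.617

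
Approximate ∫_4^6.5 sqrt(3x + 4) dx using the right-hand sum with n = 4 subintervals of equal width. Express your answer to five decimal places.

11.35621

Δx = (6.5 − 4)/4 = 0.625.
Right endpoints: 4.625, 5.25, 5.875, 6.5.
f(4.625) ≈ 4.22788, f(5.25) ≈ 4.44410, f(5.875) ≈ 4.65027, f(6.5) ≈ 4.84768.
Sum = Δx · [f(4.625) + f(5.25) + f(5.875) + f(6.5)].
Sum ≈ 11.35621.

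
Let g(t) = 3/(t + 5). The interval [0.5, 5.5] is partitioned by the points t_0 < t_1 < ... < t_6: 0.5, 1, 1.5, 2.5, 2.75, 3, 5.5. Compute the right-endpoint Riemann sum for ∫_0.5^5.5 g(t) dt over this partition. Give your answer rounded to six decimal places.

1.785579

Subinterval widths: 0.5, 0.5, 1, 0.25, 0.25, 2.5.
Right endpoints: 1, 1.5, 2.5, 2.75, 3, 5.5.
g(1) = 0.5, g(1.5) = 6/13, g(2.5) = 0.4, g(2.75) = 12/31, g(3) = 0.375, g(5.5) = 2/7.
Sum = Σ Δt_i · g(t_i).
Sum ≈ 1.785579.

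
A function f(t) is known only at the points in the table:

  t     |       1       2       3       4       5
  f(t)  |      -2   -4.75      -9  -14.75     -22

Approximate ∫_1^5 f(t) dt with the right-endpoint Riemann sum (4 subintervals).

-50.5

Δt = 1.
Sum = 1·[(-4.75) + (-9) + (-14.75) + (-22)] = -50.5.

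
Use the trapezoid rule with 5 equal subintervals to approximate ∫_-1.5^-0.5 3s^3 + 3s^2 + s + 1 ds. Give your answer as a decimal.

Δs = (-0.5 − (-1.5))/5 = 0.2.
f(-1.5) = -3.875, f(-1.3) = -1.821, f(-1.1) = -0.463, f(-0.9) = 0.343, f(-0.7) = 0.741, f(-0.5) = 0.875.
T_5 = (Δs/2)·[f(s_0) + 2f(s_1) + ... + 2f(s_{4}) + f(s_5)].
Sum = -0.54.

-0.54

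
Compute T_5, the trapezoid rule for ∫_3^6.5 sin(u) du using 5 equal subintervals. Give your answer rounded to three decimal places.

-1.886

Δu = (6.5 − 3)/5 = 0.7.
f(3) ≈ 0.141, f(3.7) ≈ -0.530, f(4.4) ≈ -0.952, f(5.1) ≈ -0.926, f(5.8) ≈ -0.465, f(6.5) ≈ 0.215.
T_5 = (Δu/2)·[f(u_0) + 2f(u_1) + ... + 2f(u_{4}) + f(u_5)].
Sum ≈ -1.886.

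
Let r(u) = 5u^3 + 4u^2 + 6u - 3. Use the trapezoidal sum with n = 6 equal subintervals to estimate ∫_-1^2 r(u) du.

Δu = (2 − (-1))/6 = 0.5.
r(-1) = -10, r(-0.5) = -5.625, r(0) = -3, r(0.5) = 1.625, r(1) = 12, r(1.5) = 31.875, r(2) = 65.
T_6 = (Δu/2)·[r(u_0) + 2r(u_1) + ... + 2r(u_{5}) + r(u_6)].
Sum = 32.1875.

32.1875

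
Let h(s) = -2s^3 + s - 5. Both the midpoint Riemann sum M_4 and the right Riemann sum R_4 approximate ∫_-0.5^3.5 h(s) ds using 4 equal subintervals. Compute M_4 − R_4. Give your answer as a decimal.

M_4 = -86.
R_4 = -136.
M_4 − R_4 = 50.

50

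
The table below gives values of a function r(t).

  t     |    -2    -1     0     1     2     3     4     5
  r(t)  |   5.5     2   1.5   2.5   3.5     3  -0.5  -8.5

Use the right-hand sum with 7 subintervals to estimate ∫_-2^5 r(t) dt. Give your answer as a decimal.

Δt = 1.
Sum = 1·[2 + 1.5 + 2.5 + 3.5 + 3 + (-0.5) + (-8.5)] = 3.5.

3.5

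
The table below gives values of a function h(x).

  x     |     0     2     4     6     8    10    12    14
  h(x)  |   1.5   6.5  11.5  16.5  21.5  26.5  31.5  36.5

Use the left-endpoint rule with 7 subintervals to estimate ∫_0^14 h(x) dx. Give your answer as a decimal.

231

Δx = 2.
Sum = 2·[1.5 + 6.5 + 11.5 + 16.5 + 21.5 + 26.5 + 31.5] = 231.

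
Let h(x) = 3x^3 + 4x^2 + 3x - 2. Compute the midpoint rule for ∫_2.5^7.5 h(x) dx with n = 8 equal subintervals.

Δx = (7.5 − 2.5)/8 = 0.625.
Midpoints: 2.8125, 3.4375, 4.0625, 4.6875, 5.3125, 5.9375, 6.5625, 7.1875.
h(2.8125) = 429343/4096, h(3.4375) = 726773/4096, h(4.0625) = 1136003/4096, h(4.6875) = 1675033/4096, h(5.3125) = 2361863/4096, h(5.9375) = 3214493/4096, h(6.5625) = 4250923/4096, h(7.1875) = 5489153/4096.
Sum = Δx · [h(2.8125) + h(3.4375) + h(4.0625) + ...].
Sum = 2942.44140625.

2942.44140625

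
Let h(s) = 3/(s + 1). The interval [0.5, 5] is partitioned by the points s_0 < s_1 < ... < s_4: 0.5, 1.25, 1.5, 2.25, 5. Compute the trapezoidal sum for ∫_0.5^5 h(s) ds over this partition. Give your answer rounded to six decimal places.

Subinterval widths: 0.75, 0.25, 0.75, 2.75.
h(0.5) = 2, h(1.25) = 4/3, h(1.5) = 1.2, h(2.25) = 12/13, h(5) = 0.5.
On each subinterval the trapezoid contributes (Δs_i/2)·[h(s_{i-1}) + h(s_i)].
Sum ≈ 4.319551.

4.319551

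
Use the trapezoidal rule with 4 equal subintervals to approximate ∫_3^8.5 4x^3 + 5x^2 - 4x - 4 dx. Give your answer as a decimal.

6097.3515625

Δx = (8.5 − 3)/4 = 1.375.
f(3) = 137, f(4.375) = 409.1640625, f(5.75) = 898.75, f(7.125) = 1668.1484375, f(8.5) = 2779.75.
T_4 = (Δx/2)·[f(x_0) + 2f(x_1) + 2f(x_2) + 2f(x_3) + f(x_4)].
Sum = 6097.3515625.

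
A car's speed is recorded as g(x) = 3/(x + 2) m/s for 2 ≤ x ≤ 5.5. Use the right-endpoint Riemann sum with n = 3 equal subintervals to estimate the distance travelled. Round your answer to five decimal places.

1.69672

Δx = (5.5 − 2)/3 = 7/6.
Right endpoints: 19/6, 13/3, 5.5.
g(19/6) = 18/31, g(13/3) = 9/19, g(5.5) = 0.4.
Sum = Δx · [g(19/6) + g(13/3) + g(5.5)].
Sum ≈ 1.69672.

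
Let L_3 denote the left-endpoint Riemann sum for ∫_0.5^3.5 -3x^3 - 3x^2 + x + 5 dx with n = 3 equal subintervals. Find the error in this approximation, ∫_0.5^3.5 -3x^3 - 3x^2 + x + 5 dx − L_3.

-70.125

Exact integral: ∫_0.5^3.5 f(x) dx = -134.25.
L_3 = -64.125.
Error = -134.25 − (-64.125) = -70.125.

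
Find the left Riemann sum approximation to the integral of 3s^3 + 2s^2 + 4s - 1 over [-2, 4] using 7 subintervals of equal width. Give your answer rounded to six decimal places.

Δs = (4 − (-2))/7 = 6/7.
Left endpoints: -2, -8/7, -2/7, 4/7, 10/7, 16/7, 22/7.
f(-2) = -25, f(-8/7) = -2551/343, f(-2/7) = -703/343, f(4/7) = 857/343, f(10/7) = 6017/343, f(16/7) = 18665/343, f(22/7) = 42689/343.
Sum = Δs · [f(-2) + f(-8/7) + f(-2/7) + ...].
Sum ≈ 140.938776.

140.938776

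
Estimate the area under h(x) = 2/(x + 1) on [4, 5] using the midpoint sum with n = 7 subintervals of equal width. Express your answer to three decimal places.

Δx = (5 − 4)/7 = 1/7.
Midpoints: 57/14, 59/14, 61/14, 4.5, 65/14, 67/14, 69/14.
h(57/14) = 28/71, h(59/14) = 28/73, h(61/14) = 28/75, h(4.5) = 4/11, h(65/14) = 28/79, h(67/14) = 28/81, h(69/14) = 28/83.
Sum = Δx · [h(57/14) + h(59/14) + h(61/14) + ...].
Sum ≈ 0.365.

0.365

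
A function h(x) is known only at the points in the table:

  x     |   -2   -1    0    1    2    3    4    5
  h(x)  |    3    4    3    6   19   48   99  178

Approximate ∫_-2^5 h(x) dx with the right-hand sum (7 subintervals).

357

Δx = 1.
Sum = 1·[4 + 3 + 6 + 19 + 48 + 99 + 178] = 357.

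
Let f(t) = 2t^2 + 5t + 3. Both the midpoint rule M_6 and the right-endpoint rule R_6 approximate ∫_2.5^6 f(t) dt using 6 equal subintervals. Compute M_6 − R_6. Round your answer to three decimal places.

M_6 ≈ 218.25984.
R_6 ≈ 241.31366.
M_6 − R_6 ≈ -23.054.

-23.054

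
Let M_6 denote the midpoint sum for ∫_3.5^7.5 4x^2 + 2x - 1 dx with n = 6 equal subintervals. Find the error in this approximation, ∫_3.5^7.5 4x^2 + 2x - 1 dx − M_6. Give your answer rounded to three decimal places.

Exact integral: ∫_3.5^7.5 f(x) dx ≈ 545.33333.
M_6 ≈ 544.74074.
Error ≈ 545.33333 − 544.74074 ≈ 0.593.

0.593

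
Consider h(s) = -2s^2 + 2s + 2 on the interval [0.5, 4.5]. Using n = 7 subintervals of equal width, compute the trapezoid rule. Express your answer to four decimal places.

-33.1020

Δs = (4.5 − 0.5)/7 = 4/7.
h(0.5) = 2.5, h(15/14) = 181/98, h(23/14) = -11/98, h(31/14) = -331/98, h(39/14) = -779/98, h(47/14) = -1355/98, h(55/14) = -2059/98, h(4.5) = -29.5.
T_7 = (Δs/2)·[h(s_0) + 2h(s_1) + ... + 2h(s_{6}) + h(s_7)].
Sum ≈ -33.1020.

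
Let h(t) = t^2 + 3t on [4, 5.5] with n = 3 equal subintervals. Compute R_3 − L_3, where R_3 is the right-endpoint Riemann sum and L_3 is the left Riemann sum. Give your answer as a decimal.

R_3 = 60.25.
L_3 = 50.875.
R_3 − L_3 = 9.375.

9.375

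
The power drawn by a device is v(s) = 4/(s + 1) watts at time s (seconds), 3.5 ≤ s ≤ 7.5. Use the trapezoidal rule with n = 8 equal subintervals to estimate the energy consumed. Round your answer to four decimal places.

Δs = (7.5 − 3.5)/8 = 0.5.
v(3.5) = 8/9, v(4) = 0.8, v(4.5) = 8/11, v(5) = 2/3, v(5.5) = 8/13, v(6) = 4/7, v(6.5) = 8/15, v(7) = 0.5, v(7.5) = 8/17.
T_8 = (Δs/2)·[v(s_0) + 2v(s_1) + ... + 2v(s_{7}) + v(s_8)].
Sum ≈ 2.5469.

2.5469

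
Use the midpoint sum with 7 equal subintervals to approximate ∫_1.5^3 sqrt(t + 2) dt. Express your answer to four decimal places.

Δt = (3 − 1.5)/7 = 3/14.
Midpoints: 45/28, 51/28, 57/28, 2.25, 69/28, 75/28, 81/28.
f(45/28) ≈ 1.8992, f(51/28) ≈ 1.9548, f(57/28) ≈ 2.0089, f(2.25) ≈ 2.0616, f(69/28) ≈ 2.1129, f(75/28) ≈ 2.1630, f(81/28) ≈ 2.2120.
Sum = Δt · [f(45/28) + f(51/28) + f(57/28) + ...].
Sum ≈ 3.0884.

3.0884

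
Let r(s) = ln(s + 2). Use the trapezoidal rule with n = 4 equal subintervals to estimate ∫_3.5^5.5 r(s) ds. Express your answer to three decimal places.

3.735

Δs = (5.5 − 3.5)/4 = 0.5.
r(3.5) ≈ 1.705, r(4) ≈ 1.792, r(4.5) ≈ 1.872, r(5) ≈ 1.946, r(5.5) ≈ 2.015.
T_4 = (Δs/2)·[r(s_0) + 2r(s_1) + 2r(s_2) + 2r(s_3) + r(s_4)].
Sum ≈ 3.735.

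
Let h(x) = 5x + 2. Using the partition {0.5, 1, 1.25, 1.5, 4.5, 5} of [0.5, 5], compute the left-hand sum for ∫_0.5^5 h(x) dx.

46.8125

Subinterval widths: 0.5, 0.25, 0.25, 3, 0.5.
Left endpoints: 0.5, 1, 1.25, 1.5, 4.5.
h(0.5) = 4.5, h(1) = 7, h(1.25) = 8.25, h(1.5) = 9.5, h(4.5) = 24.5.
Sum = Σ Δx_i · h(x_i).
Sum = 46.8125.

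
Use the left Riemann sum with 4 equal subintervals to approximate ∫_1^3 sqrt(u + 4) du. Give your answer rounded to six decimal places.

4.790138

Δu = (3 − 1)/4 = 0.5.
Left endpoints: 1, 1.5, 2, 2.5.
f(1) ≈ 2.236068, f(1.5) ≈ 2.345208, f(2) ≈ 2.449490, f(2.5) ≈ 2.549510.
Sum = Δu · [f(1) + f(1.5) + f(2) + f(2.5)].
Sum ≈ 4.790138.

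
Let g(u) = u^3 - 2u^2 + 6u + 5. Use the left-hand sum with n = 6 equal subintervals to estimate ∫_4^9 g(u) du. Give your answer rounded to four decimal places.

Δu = (9 − 4)/6 = 5/6.
Left endpoints: 4, 29/6, 17/3, 6.5, 22/3, 49/6.
g(4) = 61, g(29/6) = 21641/216, g(17/3) = 4232/27, g(6.5) = 234.125, g(22/3) = 9067/27, g(49/6) = 100501/216.
Sum = Δu · [g(4) + g(29/6) + g(17/3) + ...].
Sum ≈ 1127.6273.

1127.6273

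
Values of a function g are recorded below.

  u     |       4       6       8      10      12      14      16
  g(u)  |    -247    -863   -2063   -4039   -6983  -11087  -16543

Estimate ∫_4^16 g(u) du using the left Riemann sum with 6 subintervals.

-50564

Δu = 2.
Sum = 2·[(-247) + (-863) + (-2063) + (-4039) + (-6983) + (-11087)] = -50564.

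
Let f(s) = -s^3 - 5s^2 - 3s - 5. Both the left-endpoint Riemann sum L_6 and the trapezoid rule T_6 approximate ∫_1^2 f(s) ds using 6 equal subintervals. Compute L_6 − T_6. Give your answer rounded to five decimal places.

L_6 ≈ -22.8773148.
T_6 ≈ -24.9606481.
L_6 − T_6 ≈ 2.08333.

2.08333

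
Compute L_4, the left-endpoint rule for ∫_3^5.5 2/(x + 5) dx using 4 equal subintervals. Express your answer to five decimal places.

Δx = (5.5 − 3)/4 = 0.625.
Left endpoints: 3, 3.625, 4.25, 4.875.
f(3) = 0.25, f(3.625) = 16/69, f(4.25) = 8/37, f(4.875) = 16/79.
Sum = Δx · [f(3) + f(3.625) + f(4.25) + f(4.875)].
Sum ≈ 0.56289.

0.56289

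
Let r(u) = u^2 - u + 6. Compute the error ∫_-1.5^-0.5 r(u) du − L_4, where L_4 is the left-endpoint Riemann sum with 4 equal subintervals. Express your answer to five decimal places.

Exact integral: ∫_-1.5^-0.5 r(u) du ≈ 8.0833333.
L_4 = 8.46875.
Error ≈ 8.0833333 − 8.46875 ≈ -0.38542.

-0.38542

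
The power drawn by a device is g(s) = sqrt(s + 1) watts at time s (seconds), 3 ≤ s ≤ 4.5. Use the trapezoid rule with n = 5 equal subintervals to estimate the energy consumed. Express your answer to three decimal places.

Δs = (4.5 − 3)/5 = 0.3.
g(3) ≈ 2.000, g(3.3) ≈ 2.074, g(3.6) ≈ 2.145, g(3.9) ≈ 2.214, g(4.2) ≈ 2.280, g(4.5) ≈ 2.345.
T_5 = (Δs/2)·[g(s_0) + 2g(s_1) + ... + 2g(s_{4}) + g(s_5)].
Sum ≈ 3.265.

3.265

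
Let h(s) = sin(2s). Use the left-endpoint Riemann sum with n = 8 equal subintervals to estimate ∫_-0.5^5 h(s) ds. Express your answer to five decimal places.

Δs = (5 − (-0.5))/8 = 0.6875.
Left endpoints: -0.5, 0.1875, 0.875, 1.5625, 2.25, 2.9375, 3.625, 4.3125.
h(-0.5) ≈ -0.84147, h(0.1875) ≈ 0.36627, h(0.875) ≈ 0.98399, h(1.5625) ≈ 0.01659, h(2.25) ≈ -0.97753, h(2.9375) ≈ -0.39694, h(3.625) ≈ 0.82308, h(4.3125) ≈ 0.71720.
Sum = Δs · [h(-0.5) + h(0.1875) + h(0.875) + ...].
Sum ≈ 0.47519.

0.47519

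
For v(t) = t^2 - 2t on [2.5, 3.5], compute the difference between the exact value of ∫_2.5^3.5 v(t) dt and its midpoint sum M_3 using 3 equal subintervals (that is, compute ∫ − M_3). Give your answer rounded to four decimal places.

0.0093

Exact integral: ∫_2.5^3.5 v(t) dt ≈ 3.083333.
M_3 ≈ 3.074074.
Error ≈ 3.083333 − 3.074074 ≈ 0.0093.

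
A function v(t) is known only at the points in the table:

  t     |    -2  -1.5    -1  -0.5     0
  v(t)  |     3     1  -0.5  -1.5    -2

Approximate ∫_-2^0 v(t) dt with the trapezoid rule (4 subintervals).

-0.25

Δt = 0.5.
T_4 = (0.5/2)·[3 + 2·1 + 2·(-0.5) + 2·(-1.5) + (-2)] = -0.25.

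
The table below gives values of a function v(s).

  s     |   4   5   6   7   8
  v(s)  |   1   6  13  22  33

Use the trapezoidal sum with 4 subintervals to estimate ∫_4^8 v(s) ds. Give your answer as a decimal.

Δs = 1.
T_4 = (1/2)·[1 + 2·6 + 2·13 + 2·22 + 33] = 58.

58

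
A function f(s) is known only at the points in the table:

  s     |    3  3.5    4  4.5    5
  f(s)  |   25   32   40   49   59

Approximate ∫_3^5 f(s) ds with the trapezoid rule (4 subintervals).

Δs = 0.5.
T_4 = (0.5/2)·[25 + 2·32 + 2·40 + 2·49 + 59] = 81.5.

81.5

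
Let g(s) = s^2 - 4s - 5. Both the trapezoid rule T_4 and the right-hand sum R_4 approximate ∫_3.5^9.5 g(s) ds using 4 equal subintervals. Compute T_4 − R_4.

T_4 = 87.75.
R_4 = 128.25.
T_4 − R_4 = -40.5.

-40.5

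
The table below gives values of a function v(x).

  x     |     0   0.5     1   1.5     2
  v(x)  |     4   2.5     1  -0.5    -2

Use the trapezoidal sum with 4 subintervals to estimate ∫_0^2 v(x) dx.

2

Δx = 0.5.
T_4 = (0.5/2)·[4 + 2·2.5 + 2·1 + 2·(-0.5) + (-2)] = 2.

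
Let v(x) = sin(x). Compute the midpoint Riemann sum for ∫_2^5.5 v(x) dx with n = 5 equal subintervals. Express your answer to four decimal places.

Δx = (5.5 − 2)/5 = 0.7.
Midpoints: 2.35, 3.05, 3.75, 4.45, 5.15.
v(2.35) ≈ 0.7115, v(3.05) ≈ 0.0915, v(3.75) ≈ -0.5716, v(4.45) ≈ -0.9658, v(5.15) ≈ -0.9058.
Sum = Δx · [v(2.35) + v(3.05) + v(3.75) + v(4.45) + v(5.15)].
Sum ≈ -1.1481.

-1.1481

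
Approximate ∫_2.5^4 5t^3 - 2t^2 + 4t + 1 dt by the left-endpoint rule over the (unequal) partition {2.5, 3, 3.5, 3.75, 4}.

217.41796875

Subinterval widths: 0.5, 0.5, 0.25, 0.25.
Left endpoints: 2.5, 3, 3.5, 3.75.
f(2.5) = 76.625, f(3) = 130, f(3.5) = 204.875, f(3.75) = 251.546875.
Sum = Σ Δt_i · f(t_i).
Sum = 217.41796875.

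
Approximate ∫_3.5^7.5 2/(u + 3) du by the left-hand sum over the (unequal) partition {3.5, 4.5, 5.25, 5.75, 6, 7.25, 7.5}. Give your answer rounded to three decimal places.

Subinterval widths: 1, 0.75, 0.5, 0.25, 1.25, 0.25.
Left endpoints: 3.5, 4.5, 5.25, 5.75, 6, 7.25.
f(3.5) = 4/13, f(4.5) = 4/15, f(5.25) = 8/33, f(5.75) = 8/35, f(6) = 2/9, f(7.25) = 8/41.
Sum = Σ Δu_i · f(u_i).
Sum ≈ 1.013.

1.013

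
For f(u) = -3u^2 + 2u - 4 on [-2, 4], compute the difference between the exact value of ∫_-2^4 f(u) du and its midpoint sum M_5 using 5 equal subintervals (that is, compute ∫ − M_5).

Exact integral: ∫_-2^4 f(u) du = -84.
M_5 = -81.84.
Error = -84 − (-81.84) = -2.16.

-2.16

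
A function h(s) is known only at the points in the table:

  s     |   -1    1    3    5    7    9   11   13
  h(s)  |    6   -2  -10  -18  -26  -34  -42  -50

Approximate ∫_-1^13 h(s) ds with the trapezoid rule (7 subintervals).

-308

Δs = 2.
T_7 = (2/2)·[6 + 2·(-2) + 2·(-10) + 2·(-18) + 2·(-26) + 2·(-34) + 2·(-42) + (-50)] = -308.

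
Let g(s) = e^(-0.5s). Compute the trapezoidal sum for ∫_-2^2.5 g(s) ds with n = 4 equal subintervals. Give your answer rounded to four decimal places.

4.9911

Δs = (2.5 − (-2))/4 = 1.125.
g(-2) ≈ 2.7183, g(-0.875) ≈ 1.5488, g(0.25) ≈ 0.8825, g(1.375) ≈ 0.5028, g(2.5) ≈ 0.2865.
T_4 = (Δs/2)·[g(s_0) + 2g(s_1) + 2g(s_2) + 2g(s_3) + g(s_4)].
Sum ≈ 4.9911.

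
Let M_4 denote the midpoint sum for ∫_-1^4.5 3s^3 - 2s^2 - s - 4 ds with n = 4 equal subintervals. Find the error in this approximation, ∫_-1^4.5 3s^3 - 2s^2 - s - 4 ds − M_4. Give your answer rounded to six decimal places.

Exact integral: ∫_-1^4.5 f(s) ds ≈ 213.75520833.
M_4 ≈ 201.84033203.
Error ≈ 213.75520833 − 201.84033203 ≈ 11.914876.

11.914876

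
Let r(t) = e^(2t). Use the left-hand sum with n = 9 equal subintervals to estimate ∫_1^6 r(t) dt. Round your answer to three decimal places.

Δt = (6 − 1)/9 = 5/9.
Left endpoints: 1, 14/9, 19/9, 8/3, 29/9, 34/9, 13/3, 44/9, 49/9.
r(1) ≈ 7.389, r(14/9) ≈ 22.446, r(19/9) ≈ 68.185, r(8/3) ≈ 207.127, r(29/9) ≈ 629.197, r(34/9) ≈ 1911.332, r(13/3) ≈ 5806.113, r(44/9) ≈ 17637.415, r(49/9) ≈ 53577.736.
Sum = Δt · [r(1) + r(14/9) + r(19/9) + ...].
Sum ≈ 44370.522.

44370.522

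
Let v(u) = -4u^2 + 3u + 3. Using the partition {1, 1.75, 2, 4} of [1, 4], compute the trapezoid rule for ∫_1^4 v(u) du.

Subinterval widths: 0.75, 0.25, 2.
v(1) = 2, v(1.75) = -4, v(2) = -7, v(4) = -49.
On each subinterval the trapezoid contributes (Δu_i/2)·[v(u_{i-1}) + v(u_i)].
Sum = -58.125.

-58.125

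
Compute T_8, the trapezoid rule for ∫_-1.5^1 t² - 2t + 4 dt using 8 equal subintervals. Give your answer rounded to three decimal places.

12.749

Δt = (1 − (-1.5))/8 = 0.3125.
f(-1.5) = 9.25, f(-1.1875) = 7.78515625, f(-0.875) = 6.515625, f(-0.5625) = 5.44140625, f(-0.25) = 4.5625, f(0.0625) = 3.87890625, f(0.375) = 3.390625, f(0.6875) = 3.09765625, f(1) = 3.
T_8 = (Δt/2)·[f(t_0) + 2f(t_1) + ... + 2f(t_{7}) + f(t_8)].
Sum ≈ 12.749.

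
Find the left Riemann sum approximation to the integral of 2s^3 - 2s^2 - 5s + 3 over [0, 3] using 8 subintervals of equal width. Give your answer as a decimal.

5.5546875

Δs = (3 − 0)/8 = 0.375.
Left endpoints: 0, 0.375, 0.75, 1.125, 1.5, 1.875, 2.25, 2.625.
f(0) = 3, f(0.375) = 0.94921875, f(0.75) = -1.03125, f(1.125) = -2.30859375, f(1.5) = -2.25, f(1.875) = -0.22265625, f(2.25) = 4.40625, f(2.625) = 12.26953125.
Sum = Δs · [f(0) + f(0.375) + f(0.75) + ...].
Sum = 5.5546875.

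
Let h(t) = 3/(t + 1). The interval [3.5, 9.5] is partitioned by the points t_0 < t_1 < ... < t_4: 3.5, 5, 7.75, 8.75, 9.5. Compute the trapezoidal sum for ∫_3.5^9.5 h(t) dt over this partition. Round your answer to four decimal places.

2.5817

Subinterval widths: 1.5, 2.75, 1, 0.75.
h(3.5) = 2/3, h(5) = 0.5, h(7.75) = 12/35, h(8.75) = 4/13, h(9.5) = 2/7.
On each subinterval the trapezoid contributes (Δt_i/2)·[h(t_{i-1}) + h(t_i)].
Sum ≈ 2.5817.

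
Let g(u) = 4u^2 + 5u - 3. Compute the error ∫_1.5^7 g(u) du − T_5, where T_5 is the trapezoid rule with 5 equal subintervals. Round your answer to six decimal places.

Exact integral: ∫_1.5^7 g(u) du ≈ 553.20833333.
T_5 = 557.645.
Error ≈ 553.20833333 − 557.645 ≈ -4.436667.

-4.436667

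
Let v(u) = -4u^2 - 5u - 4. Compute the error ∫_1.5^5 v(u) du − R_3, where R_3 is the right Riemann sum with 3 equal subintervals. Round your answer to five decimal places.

66.46759

Exact integral: ∫_1.5^5 v(u) du ≈ -233.0416667.
R_3 ≈ -299.5092593.
Error ≈ -233.0416667 − (-299.5092593) ≈ 66.46759.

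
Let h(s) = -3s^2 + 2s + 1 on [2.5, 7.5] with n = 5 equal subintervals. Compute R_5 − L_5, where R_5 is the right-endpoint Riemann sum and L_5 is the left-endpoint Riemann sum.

R_5 = -423.75.
L_5 = -283.75.
R_5 − L_5 = -140.

-140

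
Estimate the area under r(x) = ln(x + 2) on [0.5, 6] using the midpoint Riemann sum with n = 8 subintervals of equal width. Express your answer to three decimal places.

Δx = (6 − 0.5)/8 = 0.6875.
Midpoints: 0.84375, 1.53125, 2.21875, 2.90625, 3.59375, 4.28125, 4.96875, 5.65625.
r(0.84375) ≈ 1.045, r(1.53125) ≈ 1.262, r(2.21875) ≈ 1.440, r(2.90625) ≈ 1.591, r(3.59375) ≈ 1.722, r(4.28125) ≈ 1.838, r(4.96875) ≈ 1.941, r(5.65625) ≈ 2.036.
Sum = Δx · [r(0.84375) + r(1.53125) + r(2.21875) + ...].
Sum ≈ 8.850.

8.850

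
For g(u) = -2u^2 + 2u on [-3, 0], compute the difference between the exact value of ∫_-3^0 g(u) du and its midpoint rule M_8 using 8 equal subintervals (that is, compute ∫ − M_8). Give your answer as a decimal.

-0.0703125

Exact integral: ∫_-3^0 g(u) du = -27.
M_8 = -26.9296875.
Error = -27 − (-26.9296875) = -0.0703125.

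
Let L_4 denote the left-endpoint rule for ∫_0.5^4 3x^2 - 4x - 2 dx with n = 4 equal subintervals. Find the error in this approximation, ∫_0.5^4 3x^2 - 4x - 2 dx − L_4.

13.20703125

Exact integral: ∫_0.5^4 f(x) dx = 25.375.
L_4 = 12.16796875.
Error = 25.375 − 12.16796875 = 13.20703125.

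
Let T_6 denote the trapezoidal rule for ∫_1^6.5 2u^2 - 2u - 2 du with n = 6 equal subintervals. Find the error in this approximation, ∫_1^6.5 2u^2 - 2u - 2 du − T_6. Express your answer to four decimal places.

-1.5405

Exact integral: ∫_1^6.5 f(u) du ≈ 130.166667.
T_6 ≈ 131.707176.
Error ≈ 130.166667 − 131.707176 ≈ -1.5405.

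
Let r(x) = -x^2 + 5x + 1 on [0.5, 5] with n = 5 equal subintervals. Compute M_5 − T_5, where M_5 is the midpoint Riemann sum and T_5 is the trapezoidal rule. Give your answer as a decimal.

0.91125

M_5 = 25.05375.
T_5 = 24.1425.
M_5 − T_5 = 0.91125.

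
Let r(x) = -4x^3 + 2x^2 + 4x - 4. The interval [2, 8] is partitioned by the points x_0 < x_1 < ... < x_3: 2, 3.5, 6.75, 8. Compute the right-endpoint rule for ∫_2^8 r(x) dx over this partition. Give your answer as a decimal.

-6197.703125

Subinterval widths: 1.5, 3.25, 1.25.
Right endpoints: 3.5, 6.75, 8.
r(3.5) = -137, r(6.75) = -1116.0625, r(8) = -1892.
Sum = Σ Δx_i · r(x_i).
Sum = -6197.703125.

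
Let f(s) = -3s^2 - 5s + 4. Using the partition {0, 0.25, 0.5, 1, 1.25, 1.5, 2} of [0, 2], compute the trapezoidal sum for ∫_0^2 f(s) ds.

-10.15625

Subinterval widths: 0.25, 0.25, 0.5, 0.25, 0.25, 0.5.
f(0) = 4, f(0.25) = 2.5625, f(0.5) = 0.75, f(1) = -4, f(1.25) = -6.9375, f(1.5) = -10.25, f(2) = -18.
On each subinterval the trapezoid contributes (Δs_i/2)·[f(s_{i-1}) + f(s_i)].
Sum = -10.15625.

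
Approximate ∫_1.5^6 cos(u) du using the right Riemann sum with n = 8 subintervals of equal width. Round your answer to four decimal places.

-0.9929

Δu = (6 − 1.5)/8 = 0.5625.
Right endpoints: 2.0625, 2.625, 3.1875, 3.75, 4.3125, 4.875, 5.4375, 6.
f(2.0625) ≈ -0.4721, f(2.625) ≈ -0.8695, f(3.1875) ≈ -0.9989, f(3.75) ≈ -0.8206, f(4.3125) ≈ -0.3893, f(4.875) ≈ 0.1619, f(5.4375) ≈ 0.6632, f(6) ≈ 0.9602.
Sum = Δu · [f(2.0625) + f(2.625) + f(3.1875) + ...].
Sum ≈ -0.9929.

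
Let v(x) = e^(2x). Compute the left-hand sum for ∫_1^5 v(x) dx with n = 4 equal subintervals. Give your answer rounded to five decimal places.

3446.37399

Δx = (5 − 1)/4 = 1.
Left endpoints: 1, 2, 3, 4.
v(1) ≈ 7.38906, v(2) ≈ 54.59815, v(3) ≈ 403.42879, v(4) ≈ 2980.95799.
Sum = Δx · [v(1) + v(2) + v(3) + v(4)].
Sum ≈ 3446.37399.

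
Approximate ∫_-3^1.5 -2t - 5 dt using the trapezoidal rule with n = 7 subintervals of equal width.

Δt = (1.5 − (-3))/7 = 9/14.
f(-3) = 1, f(-33/14) = -2/7, f(-12/7) = -11/7, f(-15/14) = -20/7, f(-3/7) = -29/7, f(3/14) = -38/7, f(6/7) = -47/7, f(1.5) = -8.
T_7 = (Δt/2)·[f(t_0) + 2f(t_1) + ... + 2f(t_{6}) + f(t_7)].
Sum = -15.75.

-15.75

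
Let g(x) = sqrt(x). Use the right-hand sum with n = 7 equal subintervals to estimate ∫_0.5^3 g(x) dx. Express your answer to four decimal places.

3.4070

Δx = (3 − 0.5)/7 = 5/14.
Right endpoints: 6/7, 17/14, 11/7, 27/14, 16/7, 37/14, 3.
g(6/7) ≈ 0.9258, g(17/14) ≈ 1.1019, g(11/7) ≈ 1.2536, g(27/14) ≈ 1.3887, g(16/7) ≈ 1.5119, g(37/14) ≈ 1.6257, g(3) ≈ 1.7321.
Sum = Δx · [g(6/7) + g(17/14) + g(11/7) + ...].
Sum ≈ 3.4070.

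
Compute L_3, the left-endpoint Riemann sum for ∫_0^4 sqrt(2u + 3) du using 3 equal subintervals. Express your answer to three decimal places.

Δu = (4 − 0)/3 = 4/3.
Left endpoints: 0, 4/3, 8/3.
f(0) ≈ 1.732, f(4/3) ≈ 2.380, f(8/3) ≈ 2.887.
Sum = Δu · [f(0) + f(4/3) + f(8/3)].
Sum ≈ 9.332.

9.332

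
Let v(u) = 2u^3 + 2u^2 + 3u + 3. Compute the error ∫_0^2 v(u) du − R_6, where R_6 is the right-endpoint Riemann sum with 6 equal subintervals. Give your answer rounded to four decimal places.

-5.2963

Exact integral: ∫_0^2 v(u) du ≈ 25.333333.
R_6 ≈ 30.629630.
Error ≈ 25.333333 − 30.629630 ≈ -5.2963.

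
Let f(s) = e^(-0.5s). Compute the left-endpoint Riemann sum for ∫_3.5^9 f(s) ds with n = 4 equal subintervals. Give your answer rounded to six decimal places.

0.449876

Δs = (9 − 3.5)/4 = 1.375.
Left endpoints: 3.5, 4.875, 6.25, 7.625.
f(3.5) ≈ 0.173774, f(4.875) ≈ 0.087379, f(6.25) ≈ 0.043937, f(7.625) ≈ 0.022093.
Sum = Δs · [f(3.5) + f(4.875) + f(6.25) + f(7.625)].
Sum ≈ 0.449876.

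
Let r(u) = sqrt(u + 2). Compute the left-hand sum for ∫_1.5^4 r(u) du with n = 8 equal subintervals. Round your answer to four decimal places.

Δu = (4 − 1.5)/8 = 0.3125.
Left endpoints: 1.5, 1.8125, 2.125, 2.4375, 2.75, 3.0625, 3.375, 3.6875.
r(1.5) ≈ 1.8708, r(1.8125) ≈ 1.9526, r(2.125) ≈ 2.0310, r(2.4375) ≈ 2.1065, r(2.75) ≈ 2.1794, r(3.0625) ≈ 2.2500, r(3.375) ≈ 2.3184, r(3.6875) ≈ 2.3848.
Sum = Δu · [r(1.5) + r(1.8125) + r(2.125) + ...].
Sum ≈ 5.3418.

5.3418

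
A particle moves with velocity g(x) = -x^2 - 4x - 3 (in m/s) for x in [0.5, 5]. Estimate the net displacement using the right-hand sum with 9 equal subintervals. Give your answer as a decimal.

-115.5

Δx = (5 − 0.5)/9 = 0.5.
Right endpoints: 1, 1.5, 2, 2.5, 3, 3.5, 4, 4.5, 5.
g(1) = -8, g(1.5) = -11.25, g(2) = -15, g(2.5) = -19.25, g(3) = -24, g(3.5) = -29.25, g(4) = -35, g(4.5) = -41.25, g(5) = -48.
Sum = Δx · [g(1) + g(1.5) + g(2) + ...].
Sum = -115.5.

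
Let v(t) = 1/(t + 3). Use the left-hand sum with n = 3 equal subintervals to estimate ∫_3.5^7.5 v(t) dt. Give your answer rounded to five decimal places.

0.52080

Δt = (7.5 − 3.5)/3 = 4/3.
Left endpoints: 3.5, 29/6, 37/6.
v(3.5) = 2/13, v(29/6) = 6/47, v(37/6) = 6/55.
Sum = Δt · [v(3.5) + v(29/6) + v(37/6)].
Sum ≈ 0.52080.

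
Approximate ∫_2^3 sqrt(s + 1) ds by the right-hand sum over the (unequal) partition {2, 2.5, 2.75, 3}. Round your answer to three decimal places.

Subinterval widths: 0.5, 0.25, 0.25.
Right endpoints: 2.5, 2.75, 3.
f(2.5) ≈ 1.871, f(2.75) ≈ 1.936, f(3) ≈ 2.000.
Sum = Σ Δs_i · f(s_i).
Sum ≈ 1.920.

1.920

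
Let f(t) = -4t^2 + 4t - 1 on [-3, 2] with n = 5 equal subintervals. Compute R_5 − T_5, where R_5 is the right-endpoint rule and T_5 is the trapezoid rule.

20

R_5 = -45.
T_5 = -65.
R_5 − T_5 = 20.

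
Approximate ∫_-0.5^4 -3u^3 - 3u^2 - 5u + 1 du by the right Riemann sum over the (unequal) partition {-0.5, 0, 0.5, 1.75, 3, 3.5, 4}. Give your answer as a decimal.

-415.01953125

Subinterval widths: 0.5, 0.5, 1.25, 1.25, 0.5, 0.5.
Right endpoints: 0, 0.5, 1.75, 3, 3.5, 4.
f(0) = 1, f(0.5) = -2.625, f(1.75) = -33.015625, f(3) = -122, f(3.5) = -181.875, f(4) = -259.
Sum = Σ Δu_i · f(u_i).
Sum = -415.01953125.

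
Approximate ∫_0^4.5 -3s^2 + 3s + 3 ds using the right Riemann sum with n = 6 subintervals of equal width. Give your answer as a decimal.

Δs = (4.5 − 0)/6 = 0.75.
Right endpoints: 0.75, 1.5, 2.25, 3, 3.75, 4.5.
f(0.75) = 3.5625, f(1.5) = 0.75, f(2.25) = -5.4375, f(3) = -15, f(3.75) = -27.9375, f(4.5) = -44.25.
Sum = Δs · [f(0.75) + f(1.5) + f(2.25) + ...].
Sum = -66.234375.

-66.234375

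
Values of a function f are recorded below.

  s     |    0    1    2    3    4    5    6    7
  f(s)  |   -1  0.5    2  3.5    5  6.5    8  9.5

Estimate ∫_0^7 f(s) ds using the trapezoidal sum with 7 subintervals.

Δs = 1.
T_7 = (1/2)·[(-1) + 2·0.5 + 2·2 + 2·3.5 + 2·5 + 2·6.5 + 2·8 + 9.5] = 29.75.

29.75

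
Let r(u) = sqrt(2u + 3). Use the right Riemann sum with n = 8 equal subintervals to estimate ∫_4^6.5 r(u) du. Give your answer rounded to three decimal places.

Δu = (6.5 − 4)/8 = 0.3125.
Right endpoints: 4.3125, 4.625, 4.9375, 5.25, 5.5625, 5.875, 6.1875, 6.5.
r(4.3125) ≈ 3.410, r(4.625) ≈ 3.500, r(4.9375) ≈ 3.588, r(5.25) ≈ 3.674, r(5.5625) ≈ 3.758, r(5.875) ≈ 3.841, r(6.1875) ≈ 3.921, r(6.5) ≈ 4.000.
Sum = Δu · [r(4.3125) + r(4.625) + r(4.9375) + ...].
Sum ≈ 9.279.

9.279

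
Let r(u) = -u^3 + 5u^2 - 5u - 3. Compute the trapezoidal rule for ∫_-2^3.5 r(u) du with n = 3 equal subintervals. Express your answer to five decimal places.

Δu = (3.5 − (-2))/3 = 11/6.
r(-2) = 35, r(-1/6) = -437/216, r(5/3) = -56/27, r(3.5) = -2.125.
T_3 = (Δu/2)·[r(u_0) + 2r(u_1) + 2r(u_2) + r(u_3)].
Sum ≈ 22.62384.

22.62384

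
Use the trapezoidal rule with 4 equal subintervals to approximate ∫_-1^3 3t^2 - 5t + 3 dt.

22

Δt = (3 − (-1))/4 = 1.
f(-1) = 11, f(0) = 3, f(1) = 1, f(2) = 5, f(3) = 15.
T_4 = (Δt/2)·[f(t_0) + 2f(t_1) + 2f(t_2) + 2f(t_3) + f(t_4)].
Sum = 22.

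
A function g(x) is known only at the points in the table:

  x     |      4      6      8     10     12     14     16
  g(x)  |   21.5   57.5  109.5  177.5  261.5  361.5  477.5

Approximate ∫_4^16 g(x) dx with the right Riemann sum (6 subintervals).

2890

Δx = 2.
Sum = 2·[57.5 + 109.5 + 177.5 + 261.5 + 361.5 + 477.5] = 2890.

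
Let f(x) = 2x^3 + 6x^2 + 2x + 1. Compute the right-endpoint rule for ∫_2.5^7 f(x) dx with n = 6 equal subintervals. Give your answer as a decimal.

2242.6171875

Δx = (7 − 2.5)/6 = 0.75.
Right endpoints: 3.25, 4, 4.75, 5.5, 6.25, 7.
f(3.25) = 139.53125, f(4) = 233, f(4.75) = 360.21875, f(5.5) = 526.25, f(6.25) = 736.15625, f(7) = 995.
Sum = Δx · [f(3.25) + f(4) + f(4.75) + ...].
Sum = 2242.6171875.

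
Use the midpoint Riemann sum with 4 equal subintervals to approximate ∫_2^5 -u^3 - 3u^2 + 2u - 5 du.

-261.3515625

Δu = (5 − 2)/4 = 0.75.
Midpoints: 2.375, 3.125, 3.875, 4.625.
f(2.375) = -15651/512, f(3.125) = -29985/512, f(3.875) = -51447/512, f(4.625) = -81333/512.
Sum = Δu · [f(2.375) + f(3.125) + f(3.875) + f(4.625)].
Sum = -261.3515625.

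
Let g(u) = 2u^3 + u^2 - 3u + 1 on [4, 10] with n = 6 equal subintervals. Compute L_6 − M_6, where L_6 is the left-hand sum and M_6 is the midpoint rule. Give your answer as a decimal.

-904.5

L_6 = 4138.
M_6 = 5042.5.
L_6 − M_6 = -904.5.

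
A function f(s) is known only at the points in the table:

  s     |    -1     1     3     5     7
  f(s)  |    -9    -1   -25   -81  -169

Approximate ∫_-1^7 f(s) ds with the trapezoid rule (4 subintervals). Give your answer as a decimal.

-392

Δs = 2.
T_4 = (2/2)·[(-9) + 2·(-1) + 2·(-25) + 2·(-81) + (-169)] = -392.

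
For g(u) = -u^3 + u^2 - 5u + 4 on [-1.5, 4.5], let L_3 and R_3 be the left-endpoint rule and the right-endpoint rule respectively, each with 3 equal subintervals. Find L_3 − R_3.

213

L_3 = 1.75.
R_3 = -211.25.
L_3 − R_3 = 213.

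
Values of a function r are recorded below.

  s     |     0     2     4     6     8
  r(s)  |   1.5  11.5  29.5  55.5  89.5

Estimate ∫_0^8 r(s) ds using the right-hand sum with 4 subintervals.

Δs = 2.
Sum = 2·[11.5 + 29.5 + 55.5 + 89.5] = 372.

372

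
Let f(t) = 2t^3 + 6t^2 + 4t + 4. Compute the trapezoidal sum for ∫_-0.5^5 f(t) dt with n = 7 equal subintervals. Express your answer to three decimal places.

Δt = (5 − (-0.5))/7 = 11/14.
f(-0.5) = 3.25, f(2/7) = 1948/343, f(15/14) = 24193/1372, f(13/7) = 15412/343, f(37/14) = 128143/1372, f(24/7) = 57916/343, f(59/14) = 380197/1372, f(5) = 424.
T_7 = (Δt/2)·[f(t_0) + 2f(t_1) + ... + 2f(t_{6}) + f(t_7)].
Sum ≈ 645.254.

645.254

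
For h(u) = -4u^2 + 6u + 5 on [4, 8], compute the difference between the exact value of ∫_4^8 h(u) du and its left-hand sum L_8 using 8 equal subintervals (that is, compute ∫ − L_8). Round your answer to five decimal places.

Exact integral: ∫_4^8 h(u) du ≈ -433.3333333.
L_8 = -392.
Error ≈ -433.3333333 − (-392) ≈ -41.33333.

-41.33333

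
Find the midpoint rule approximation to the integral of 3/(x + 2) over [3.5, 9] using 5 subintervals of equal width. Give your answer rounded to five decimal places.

Δx = (9 − 3.5)/5 = 1.1.
Midpoints: 4.05, 5.15, 6.25, 7.35, 8.45.
f(4.05) = 60/121, f(5.15) = 60/143, f(6.25) = 4/11, f(7.35) = 60/187, f(8.45) = 60/209.
Sum = Δx · [f(4.05) + f(5.15) + f(6.25) + f(7.35) + f(8.45)].
Sum ≈ 2.07572.

2.07572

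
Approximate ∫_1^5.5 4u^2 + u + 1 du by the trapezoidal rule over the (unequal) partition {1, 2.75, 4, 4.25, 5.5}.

245.8125

Subinterval widths: 1.75, 1.25, 0.25, 1.25.
f(1) = 6, f(2.75) = 34, f(4) = 69, f(4.25) = 77.5, f(5.5) = 127.5.
On each subinterval the trapezoid contributes (Δu_i/2)·[f(u_{i-1}) + f(u_i)].
Sum = 245.8125.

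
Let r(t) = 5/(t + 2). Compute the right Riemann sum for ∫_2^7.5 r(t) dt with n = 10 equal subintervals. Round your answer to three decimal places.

4.132

Δt = (7.5 − 2)/10 = 0.55.
Right endpoints: 2.55, 3.1, 3.65, 4.2, 4.75, 5.3, 5.85, 6.4, 6.95, 7.5.
r(2.55) = 100/91, r(3.1) = 50/51, r(3.65) = 100/113, r(4.2) = 25/31, r(4.75) = 20/27, r(5.3) = 50/73, r(5.85) = 100/157, r(6.4) = 25/42, r(6.95) = 100/179, r(7.5) = 10/19.
Sum = Δt · [r(2.55) + r(3.1) + r(3.65) + ...].
Sum ≈ 4.132.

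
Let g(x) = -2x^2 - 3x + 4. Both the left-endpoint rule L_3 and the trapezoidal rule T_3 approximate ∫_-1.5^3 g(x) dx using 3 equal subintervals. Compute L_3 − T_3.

20.25

L_3 = 4.5.
T_3 = -15.75.
L_3 − T_3 = 20.25.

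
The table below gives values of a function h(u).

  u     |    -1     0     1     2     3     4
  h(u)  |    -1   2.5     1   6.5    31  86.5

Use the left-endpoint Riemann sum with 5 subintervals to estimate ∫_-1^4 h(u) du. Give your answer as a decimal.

40

Δu = 1.
Sum = 1·[(-1) + 2.5 + 1 + 6.5 + 31] = 40.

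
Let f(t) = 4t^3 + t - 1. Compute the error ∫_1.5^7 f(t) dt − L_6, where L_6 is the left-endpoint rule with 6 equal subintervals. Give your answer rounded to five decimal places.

585.88368

Exact integral: ∫_1.5^7 f(t) dt = 2413.8125.
L_6 ≈ 1827.9288194.
Error ≈ 2413.8125 − 1827.9288194 ≈ 585.88368.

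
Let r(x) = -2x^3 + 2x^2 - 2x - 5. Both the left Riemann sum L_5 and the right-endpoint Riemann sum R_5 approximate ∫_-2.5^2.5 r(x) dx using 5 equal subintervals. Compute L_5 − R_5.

72.5

L_5 = 33.75.
R_5 = -38.75.
L_5 − R_5 = 72.5.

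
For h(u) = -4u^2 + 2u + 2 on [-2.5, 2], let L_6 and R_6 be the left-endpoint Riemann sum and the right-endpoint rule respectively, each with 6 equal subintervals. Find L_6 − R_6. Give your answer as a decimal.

L_6 = -33.1875.
R_6 = -19.6875.
L_6 − R_6 = -13.5.

-13.5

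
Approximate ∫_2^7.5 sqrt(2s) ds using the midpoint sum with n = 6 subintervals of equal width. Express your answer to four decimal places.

16.7066

Δs = (7.5 − 2)/6 = 11/12.
Midpoints: 59/24, 3.375, 103/24, 125/24, 6.125, 169/24.
f(59/24) ≈ 2.2174, f(3.375) ≈ 2.5981, f(103/24) ≈ 2.9297, f(125/24) ≈ 3.2275, f(6.125) ≈ 3.5000, f(169/24) ≈ 3.7528.
Sum = Δs · [f(59/24) + f(3.375) + f(103/24) + ...].
Sum ≈ 16.7066.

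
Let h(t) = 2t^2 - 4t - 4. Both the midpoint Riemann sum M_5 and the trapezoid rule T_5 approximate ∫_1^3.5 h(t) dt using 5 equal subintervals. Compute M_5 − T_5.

-0.3125

M_5 = -4.6875.
T_5 = -4.375.
M_5 − T_5 = -0.3125.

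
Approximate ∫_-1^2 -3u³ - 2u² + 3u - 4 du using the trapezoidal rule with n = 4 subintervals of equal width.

Δu = (2 − (-1))/4 = 0.75.
f(-1) = -6, f(-0.25) = -4.828125, f(0.5) = -3.375, f(1.25) = -9.234375, f(2) = -30.
T_4 = (Δu/2)·[f(u_0) + 2f(u_1) + 2f(u_2) + 2f(u_3) + f(u_4)].
Sum = -26.578125.

-26.578125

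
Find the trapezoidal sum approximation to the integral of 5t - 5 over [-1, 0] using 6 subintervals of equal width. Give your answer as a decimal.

Δt = (0 − (-1))/6 = 1/6.
f(-1) = -10, f(-5/6) = -55/6, f(-2/3) = -25/3, f(-0.5) = -7.5, f(-1/3) = -20/3, f(-1/6) = -35/6, f(0) = -5.
T_6 = (Δt/2)·[f(t_0) + 2f(t_1) + ... + 2f(t_{5}) + f(t_6)].
Sum = -7.5.

-7.5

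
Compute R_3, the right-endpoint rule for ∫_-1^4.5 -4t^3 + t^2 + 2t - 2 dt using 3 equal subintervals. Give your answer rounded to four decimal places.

-741.7870

Δt = (4.5 − (-1))/3 = 11/6.
Right endpoints: 5/6, 8/3, 4.5.
f(5/6) = -211/108, f(8/3) = -1766/27, f(4.5) = -337.25.
Sum = Δt · [f(5/6) + f(8/3) + f(4.5)].
Sum ≈ -741.7870.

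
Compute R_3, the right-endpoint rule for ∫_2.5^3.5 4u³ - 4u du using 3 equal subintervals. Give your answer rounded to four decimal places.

117.1667

Δu = (3.5 − 2.5)/3 = 1/3.
Right endpoints: 17/6, 19/6, 3.5.
f(17/6) = 4301/54, f(19/6) = 6175/54, f(3.5) = 157.5.
Sum = Δu · [f(17/6) + f(19/6) + f(3.5)].
Sum ≈ 117.1667.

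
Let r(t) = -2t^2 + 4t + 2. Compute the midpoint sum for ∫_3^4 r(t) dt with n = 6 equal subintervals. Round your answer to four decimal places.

-8.6620

Δt = (4 − 3)/6 = 1/6.
Midpoints: 37/12, 3.25, 41/12, 43/12, 3.75, 47/12.
r(37/12) = -337/72, r(3.25) = -6.125, r(41/12) = -553/72, r(43/12) = -673/72, r(3.75) = -11.125, r(47/12) = -937/72.
Sum = Δt · [r(37/12) + r(3.25) + r(41/12) + ...].
Sum ≈ -8.6620.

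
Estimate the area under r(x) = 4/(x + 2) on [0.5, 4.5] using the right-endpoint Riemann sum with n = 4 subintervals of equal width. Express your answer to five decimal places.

Δx = (4.5 − 0.5)/4 = 1.
Right endpoints: 1.5, 2.5, 3.5, 4.5.
r(1.5) = 8/7, r(2.5) = 8/9, r(3.5) = 8/11, r(4.5) = 8/13.
Sum = Δx · [r(1.5) + r(2.5) + r(3.5) + r(4.5)].
Sum ≈ 3.37440.

3.37440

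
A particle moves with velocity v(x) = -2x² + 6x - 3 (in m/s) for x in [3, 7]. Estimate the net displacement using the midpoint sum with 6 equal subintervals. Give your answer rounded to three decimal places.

-102.370

Δx = (7 − 3)/6 = 2/3.
Midpoints: 10/3, 4, 14/3, 16/3, 6, 20/3.
v(10/3) = -47/9, v(4) = -11, v(14/3) = -167/9, v(16/3) = -251/9, v(6) = -39, v(20/3) = -467/9.
Sum = Δx · [v(10/3) + v(4) + v(14/3) + ...].
Sum ≈ -102.370.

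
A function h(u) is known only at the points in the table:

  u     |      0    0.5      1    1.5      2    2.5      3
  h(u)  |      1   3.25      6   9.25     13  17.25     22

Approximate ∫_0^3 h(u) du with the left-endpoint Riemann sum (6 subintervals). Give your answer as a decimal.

Δu = 0.5.
Sum = 0.5·[1 + 3.25 + 6 + 9.25 + 13 + 17.25] = 24.875.

24.875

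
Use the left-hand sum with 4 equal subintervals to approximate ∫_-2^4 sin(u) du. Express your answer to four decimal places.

0.0768

Δu = (4 − (-2))/4 = 1.5.
Left endpoints: -2, -0.5, 1, 2.5.
f(-2) ≈ -0.9093, f(-0.5) ≈ -0.4794, f(1) ≈ 0.8415, f(2.5) ≈ 0.5985.
Sum = Δu · [f(-2) + f(-0.5) + f(1) + f(2.5)].
Sum ≈ 0.0768.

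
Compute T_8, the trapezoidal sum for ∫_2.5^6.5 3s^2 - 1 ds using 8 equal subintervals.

255.5

Δs = (6.5 − 2.5)/8 = 0.5.
f(2.5) = 17.75, f(3) = 26, f(3.5) = 35.75, f(4) = 47, f(4.5) = 59.75, f(5) = 74, f(5.5) = 89.75, f(6) = 107, f(6.5) = 125.75.
T_8 = (Δs/2)·[f(s_0) + 2f(s_1) + ... + 2f(s_{7}) + f(s_8)].
Sum = 255.5.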